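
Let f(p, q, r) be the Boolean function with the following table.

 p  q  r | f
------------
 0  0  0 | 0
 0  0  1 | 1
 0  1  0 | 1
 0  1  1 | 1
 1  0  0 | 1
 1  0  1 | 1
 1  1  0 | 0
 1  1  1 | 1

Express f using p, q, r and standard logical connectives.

f(p, q, r) = ¬(((¬p ∧ ¬q) ∧ ¬r) ∨ ((p ∧ q) ∧ ¬r))

The 0-rows are (0,0,0), (1,1,0). Take each as a conjunction (¬p·¬q·¬r, p·q·¬r), form their disjunction, and complement — that gives a formula that is 1 everywhere f is.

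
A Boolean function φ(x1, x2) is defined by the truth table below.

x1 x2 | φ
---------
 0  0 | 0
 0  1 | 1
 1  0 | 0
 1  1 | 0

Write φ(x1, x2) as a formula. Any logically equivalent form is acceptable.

1 only at (0,1): NOT x1 AND x2.

φ(x1, x2) = ~x1 & x2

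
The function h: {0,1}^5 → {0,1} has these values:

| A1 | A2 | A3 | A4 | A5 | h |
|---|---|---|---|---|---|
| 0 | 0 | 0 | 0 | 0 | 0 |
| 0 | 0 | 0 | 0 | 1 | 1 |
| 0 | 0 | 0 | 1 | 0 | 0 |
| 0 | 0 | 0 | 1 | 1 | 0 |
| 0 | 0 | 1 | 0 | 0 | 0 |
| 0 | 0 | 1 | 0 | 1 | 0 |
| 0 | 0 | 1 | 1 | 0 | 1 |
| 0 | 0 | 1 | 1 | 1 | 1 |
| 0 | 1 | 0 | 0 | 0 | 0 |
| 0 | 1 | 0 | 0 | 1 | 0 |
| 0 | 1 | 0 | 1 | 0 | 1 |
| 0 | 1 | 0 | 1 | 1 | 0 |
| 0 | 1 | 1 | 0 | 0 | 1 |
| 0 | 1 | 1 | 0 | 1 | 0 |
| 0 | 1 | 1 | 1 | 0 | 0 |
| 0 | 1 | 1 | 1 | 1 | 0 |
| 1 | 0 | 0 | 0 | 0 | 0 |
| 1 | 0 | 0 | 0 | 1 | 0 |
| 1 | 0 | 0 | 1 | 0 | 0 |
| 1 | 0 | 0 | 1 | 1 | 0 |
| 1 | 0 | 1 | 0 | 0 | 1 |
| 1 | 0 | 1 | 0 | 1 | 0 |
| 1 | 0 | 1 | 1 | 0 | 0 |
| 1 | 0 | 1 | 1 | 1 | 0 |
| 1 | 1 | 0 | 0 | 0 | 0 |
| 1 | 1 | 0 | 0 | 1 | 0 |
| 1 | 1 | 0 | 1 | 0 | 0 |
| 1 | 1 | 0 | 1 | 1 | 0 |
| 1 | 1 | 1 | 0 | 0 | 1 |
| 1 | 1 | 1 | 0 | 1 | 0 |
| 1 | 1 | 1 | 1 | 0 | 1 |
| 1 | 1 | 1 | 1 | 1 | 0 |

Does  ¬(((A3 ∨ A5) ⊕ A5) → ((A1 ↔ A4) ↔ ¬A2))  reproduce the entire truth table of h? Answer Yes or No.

Check the formula against h row by row:
  A1=0, A2=0, A3=0, A4=0, A5=0: formula gives 0, h = 0 ✓
  A1=0, A2=0, A3=0, A4=0, A5=1: formula gives 0, but h = 1 ✗
A single disagreement suffices: at (0,0,0,0,1) they differ, so the formula does not compute h.

No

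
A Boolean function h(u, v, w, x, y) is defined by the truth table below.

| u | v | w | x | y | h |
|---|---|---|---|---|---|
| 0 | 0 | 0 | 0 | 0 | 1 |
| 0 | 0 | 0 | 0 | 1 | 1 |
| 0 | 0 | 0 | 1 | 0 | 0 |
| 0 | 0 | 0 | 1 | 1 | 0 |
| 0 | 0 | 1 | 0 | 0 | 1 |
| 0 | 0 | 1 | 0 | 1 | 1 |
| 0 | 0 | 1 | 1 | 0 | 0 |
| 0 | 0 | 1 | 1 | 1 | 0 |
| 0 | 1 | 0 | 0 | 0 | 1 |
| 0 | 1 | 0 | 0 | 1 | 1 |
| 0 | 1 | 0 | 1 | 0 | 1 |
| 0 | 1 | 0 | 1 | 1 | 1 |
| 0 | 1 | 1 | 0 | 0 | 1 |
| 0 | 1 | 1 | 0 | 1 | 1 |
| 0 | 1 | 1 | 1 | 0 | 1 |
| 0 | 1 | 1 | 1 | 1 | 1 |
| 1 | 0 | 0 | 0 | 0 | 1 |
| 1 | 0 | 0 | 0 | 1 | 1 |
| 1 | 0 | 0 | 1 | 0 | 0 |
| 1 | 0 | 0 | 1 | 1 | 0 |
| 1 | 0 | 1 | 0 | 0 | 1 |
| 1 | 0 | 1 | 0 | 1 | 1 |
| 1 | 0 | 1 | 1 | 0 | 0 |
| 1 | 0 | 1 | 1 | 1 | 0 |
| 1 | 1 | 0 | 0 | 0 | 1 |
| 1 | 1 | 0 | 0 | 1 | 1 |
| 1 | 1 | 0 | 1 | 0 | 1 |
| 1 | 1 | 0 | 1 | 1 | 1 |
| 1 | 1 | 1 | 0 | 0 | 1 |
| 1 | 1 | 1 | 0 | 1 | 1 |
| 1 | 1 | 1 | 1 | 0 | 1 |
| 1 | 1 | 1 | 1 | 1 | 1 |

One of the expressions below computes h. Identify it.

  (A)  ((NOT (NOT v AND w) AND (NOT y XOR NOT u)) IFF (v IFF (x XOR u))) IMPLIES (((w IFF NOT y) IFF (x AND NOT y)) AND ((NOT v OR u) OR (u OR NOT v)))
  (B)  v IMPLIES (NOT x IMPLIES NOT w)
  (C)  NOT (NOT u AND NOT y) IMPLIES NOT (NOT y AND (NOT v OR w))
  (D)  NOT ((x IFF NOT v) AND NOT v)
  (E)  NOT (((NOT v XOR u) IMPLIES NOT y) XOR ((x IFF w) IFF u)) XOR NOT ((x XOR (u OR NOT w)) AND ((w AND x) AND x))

(A) disagrees with h on (0,0,0,0,1) (formula → 0, table → 1); rule it out.
(B) disagrees with h on (0,0,0,1,0) (formula → 1, table → 0); rule it out.
(C) disagrees with h on (0,0,0,1,0) (formula → 1, table → 0); rule it out.
(E) disagrees with h on (0,0,0,0,1) (formula → 0, table → 1); rule it out.
(D) is the remaining candidate, and it agrees with h on all 32 inputs.

D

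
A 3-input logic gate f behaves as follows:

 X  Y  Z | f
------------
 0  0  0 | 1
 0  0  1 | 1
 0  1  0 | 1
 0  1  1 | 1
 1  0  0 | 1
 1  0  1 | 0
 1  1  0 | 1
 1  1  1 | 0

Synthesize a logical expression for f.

f(X, Y, Z) = NOT (((X AND NOT Y) AND Z) OR ((X AND Y) AND Z))

The 0-rows are (1,0,1), (1,1,1). Take each as a conjunction (X·¬Y·Z, X·Y·Z), form their disjunction, and complement — that gives a formula that is 1 everywhere f is.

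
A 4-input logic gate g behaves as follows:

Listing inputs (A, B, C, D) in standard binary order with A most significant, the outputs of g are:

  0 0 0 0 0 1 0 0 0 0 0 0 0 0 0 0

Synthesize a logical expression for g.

g(A, B, C, D) = ((not A and B) and not C) and D

g is 1 on exactly one input, (0,1,0,1), whose minterm is ¬A·B·¬C·D. So g is just that conjunction.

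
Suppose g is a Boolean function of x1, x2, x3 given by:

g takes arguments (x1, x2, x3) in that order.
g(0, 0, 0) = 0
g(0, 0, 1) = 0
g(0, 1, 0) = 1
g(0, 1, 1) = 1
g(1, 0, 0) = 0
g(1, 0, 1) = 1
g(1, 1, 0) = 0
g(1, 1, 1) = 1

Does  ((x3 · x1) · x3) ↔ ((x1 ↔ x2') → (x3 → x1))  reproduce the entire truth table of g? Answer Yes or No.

Test each input against both g and the formula:
  x1=0, x2=0, x3=0: formula gives 0, g = 0 ✓
  x1=0, x2=0, x3=1: formula gives 0, g = 0 ✓
  x1=0, x2=1, x3=0: formula gives 0, but g = 1 ✗
Since they disagree at (0,1,0), the expression is not a correct formula for g.

No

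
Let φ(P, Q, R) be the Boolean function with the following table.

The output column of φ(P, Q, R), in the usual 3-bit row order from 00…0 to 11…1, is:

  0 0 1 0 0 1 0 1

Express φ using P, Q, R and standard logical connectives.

φ(P, Q, R) = (((¬P ∧ Q) ∧ ¬R) ∨ ((P ∧ ¬Q) ∧ R)) ∨ ((P ∧ Q) ∧ R)

The 1-rows are (0,1,0), (1,0,1), (1,1,1). Each contributes one minterm — ¬P·Q·¬R; P·¬Q·R; P·Q·R — and their disjunction is a sum-of-products form of φ.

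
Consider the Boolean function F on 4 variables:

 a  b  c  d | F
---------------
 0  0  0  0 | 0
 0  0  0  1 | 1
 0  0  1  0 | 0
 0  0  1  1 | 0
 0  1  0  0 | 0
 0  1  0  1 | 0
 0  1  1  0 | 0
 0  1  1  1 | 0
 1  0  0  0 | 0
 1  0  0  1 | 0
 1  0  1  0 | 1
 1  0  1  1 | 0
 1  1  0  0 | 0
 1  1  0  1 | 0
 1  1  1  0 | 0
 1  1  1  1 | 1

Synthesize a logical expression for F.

F(a, b, c, d) = ((((¬a ∧ ¬b) ∧ ¬c) ∧ d) ∨ (((a ∧ ¬b) ∧ c) ∧ ¬d)) ∨ (((a ∧ b) ∧ c) ∧ d)

F=1 on 3 inputs: (0,0,0,1), (1,0,1,0), (1,1,1,1). Reading each as a conjunction of literals (¬a·¬b·¬c·d, a·¬b·c·¬d, a·b·c·d) and taking the OR gives the canonical DNF.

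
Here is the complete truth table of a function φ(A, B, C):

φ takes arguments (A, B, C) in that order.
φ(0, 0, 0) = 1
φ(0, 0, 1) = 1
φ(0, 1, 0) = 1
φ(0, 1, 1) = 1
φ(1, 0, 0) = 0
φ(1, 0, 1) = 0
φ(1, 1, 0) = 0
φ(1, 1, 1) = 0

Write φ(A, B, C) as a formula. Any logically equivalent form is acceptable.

The output is the negation of A.

φ(A, B, C) = ~A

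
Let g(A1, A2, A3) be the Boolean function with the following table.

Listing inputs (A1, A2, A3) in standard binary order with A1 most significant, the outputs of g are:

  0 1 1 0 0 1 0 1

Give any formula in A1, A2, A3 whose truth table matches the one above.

g(A1, A2, A3) = ((((NOT A1 AND NOT A2) AND A3) OR ((NOT A1 AND A2) AND NOT A3)) OR ((A1 AND NOT A2) AND A3)) OR ((A1 AND A2) AND A3)

Collect the rows where g=1 — (0,0,1), (0,1,0), (1,0,1), (1,1,1) — and write one minterm per row: ¬A1·¬A2·A3, ¬A1·A2·¬A3, A1·¬A2·A3, A1·A2·A3. Their union (logical OR) reproduces the table exactly.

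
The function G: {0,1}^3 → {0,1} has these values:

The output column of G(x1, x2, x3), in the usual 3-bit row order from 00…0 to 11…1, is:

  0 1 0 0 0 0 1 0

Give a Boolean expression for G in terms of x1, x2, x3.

G(x1, x2, x3) = ((not x1 and not x2) and x3) or ((x1 and x2) and not x3)

The 1-rows are (0,0,1), (1,1,0). Each contributes one minterm — ¬x1·¬x2·x3; x1·x2·¬x3 — and their disjunction is a sum-of-products form of G.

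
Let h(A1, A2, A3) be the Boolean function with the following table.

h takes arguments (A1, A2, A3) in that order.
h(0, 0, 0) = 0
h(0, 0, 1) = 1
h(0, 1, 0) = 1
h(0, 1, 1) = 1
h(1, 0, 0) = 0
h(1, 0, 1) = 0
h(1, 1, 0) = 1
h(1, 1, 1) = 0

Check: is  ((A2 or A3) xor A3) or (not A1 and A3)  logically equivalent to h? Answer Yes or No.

Evaluate ((A2 or A3) xor A3) or (not A1 and A3) on each row and compare to h:
  A1=0, A2=0, A3=0: formula gives 0, h = 0 ✓
  A1=0, A2=0, A3=1: formula gives 1, h = 1 ✓
  A1=0, A2=1, A3=0: formula gives 1, h = 1 ✓
  A1=0, A2=1, A3=1: formula gives 1, h = 1 ✓
  A1=1, A2=0, A3=0: formula gives 0, h = 0 ✓
  …and likewise for the remaining 3 rows.
All 8 rows match — the expression computes h exactly.

Yes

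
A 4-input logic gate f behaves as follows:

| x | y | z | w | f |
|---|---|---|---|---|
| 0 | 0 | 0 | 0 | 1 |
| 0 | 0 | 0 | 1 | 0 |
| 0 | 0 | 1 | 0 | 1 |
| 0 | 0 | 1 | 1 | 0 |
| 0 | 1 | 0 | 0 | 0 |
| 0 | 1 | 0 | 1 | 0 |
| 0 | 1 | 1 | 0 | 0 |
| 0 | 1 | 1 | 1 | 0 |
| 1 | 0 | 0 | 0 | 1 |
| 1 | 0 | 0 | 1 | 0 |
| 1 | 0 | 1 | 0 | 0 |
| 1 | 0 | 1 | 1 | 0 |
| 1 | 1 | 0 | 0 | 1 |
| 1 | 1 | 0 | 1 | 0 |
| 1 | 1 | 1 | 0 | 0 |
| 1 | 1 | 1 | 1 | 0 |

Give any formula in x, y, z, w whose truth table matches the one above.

f(x, y, z, w) = (((((NOT x AND NOT y) AND NOT z) AND NOT w) OR (((NOT x AND NOT y) AND z) AND NOT w)) OR (((x AND NOT y) AND NOT z) AND NOT w)) OR (((x AND y) AND NOT z) AND NOT w)

f=1 on 4 inputs: (0,0,0,0), (0,0,1,0), (1,0,0,0), (1,1,0,0). Reading each as a conjunction of literals (¬x·¬y·¬z·¬w, ¬x·¬y·z·¬w, x·¬y·¬z·¬w, x·y·¬z·¬w) and taking the OR gives the canonical DNF.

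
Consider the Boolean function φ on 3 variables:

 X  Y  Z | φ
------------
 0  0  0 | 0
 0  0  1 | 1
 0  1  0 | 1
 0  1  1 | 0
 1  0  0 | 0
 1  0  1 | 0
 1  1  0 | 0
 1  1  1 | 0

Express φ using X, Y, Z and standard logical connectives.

φ(X, Y, Z) = ((not X and not Y) and Z) or ((not X and Y) and not Z)

The 1-rows are (0,0,1), (0,1,0). Each contributes one minterm — ¬X·¬Y·Z; ¬X·Y·¬Z — and their disjunction is a sum-of-products form of φ.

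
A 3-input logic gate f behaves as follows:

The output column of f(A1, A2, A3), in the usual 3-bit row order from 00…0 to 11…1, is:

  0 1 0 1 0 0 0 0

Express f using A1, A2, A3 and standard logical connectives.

f=1 on 2 inputs: (0,0,1), (0,1,1). Reading each as a conjunction of literals (¬A1·¬A2·A3, ¬A1·A2·A3) and taking the OR gives the canonical DNF.

f(A1, A2, A3) = ((NOT A1 AND NOT A2) AND A3) OR ((NOT A1 AND A2) AND A3)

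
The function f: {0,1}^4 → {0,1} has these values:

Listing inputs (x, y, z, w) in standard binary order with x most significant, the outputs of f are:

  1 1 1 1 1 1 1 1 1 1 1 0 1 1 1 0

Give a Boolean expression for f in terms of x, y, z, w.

f(x, y, z, w) = NOT ((((x AND NOT y) AND z) AND w) OR (((x AND y) AND z) AND w))

f is 0 on only 2 rows — (1,0,1,1), (1,1,1,1). Writing each as a minterm (x·¬y·z·w, x·y·z·w) and OR-ing them characterizes exactly where f=0, so f is the negation of that disjunction.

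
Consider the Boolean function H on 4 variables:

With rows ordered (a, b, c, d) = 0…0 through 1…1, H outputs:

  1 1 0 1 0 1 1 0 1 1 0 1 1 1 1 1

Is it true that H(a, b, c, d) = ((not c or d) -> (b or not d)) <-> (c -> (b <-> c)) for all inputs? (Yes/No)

Test each input against both H and the formula:
  a=0, b=0, c=0, d=0: formula gives 1, H = 1 ✓
  a=0, b=0, c=0, d=1: formula gives 0, but H = 1 ✗
Since they disagree at (0,0,0,1), the expression is not a correct formula for H.

No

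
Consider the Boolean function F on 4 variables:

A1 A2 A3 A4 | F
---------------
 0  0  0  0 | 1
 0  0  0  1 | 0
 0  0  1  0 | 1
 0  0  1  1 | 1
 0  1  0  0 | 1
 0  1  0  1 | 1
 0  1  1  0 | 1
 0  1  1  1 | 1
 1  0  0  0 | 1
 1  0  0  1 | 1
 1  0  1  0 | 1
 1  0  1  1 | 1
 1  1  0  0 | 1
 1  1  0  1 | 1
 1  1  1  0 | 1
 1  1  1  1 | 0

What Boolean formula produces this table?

The 0-rows are (0,0,0,1), (1,1,1,1). Take each as a conjunction (¬A1·¬A2·¬A3·A4, A1·A2·A3·A4), form their disjunction, and complement — that gives a formula that is 1 everywhere F is.

F(A1, A2, A3, A4) = ¬((((¬A1 ∧ ¬A2) ∧ ¬A3) ∧ A4) ∨ (((A1 ∧ A2) ∧ A3) ∧ A4))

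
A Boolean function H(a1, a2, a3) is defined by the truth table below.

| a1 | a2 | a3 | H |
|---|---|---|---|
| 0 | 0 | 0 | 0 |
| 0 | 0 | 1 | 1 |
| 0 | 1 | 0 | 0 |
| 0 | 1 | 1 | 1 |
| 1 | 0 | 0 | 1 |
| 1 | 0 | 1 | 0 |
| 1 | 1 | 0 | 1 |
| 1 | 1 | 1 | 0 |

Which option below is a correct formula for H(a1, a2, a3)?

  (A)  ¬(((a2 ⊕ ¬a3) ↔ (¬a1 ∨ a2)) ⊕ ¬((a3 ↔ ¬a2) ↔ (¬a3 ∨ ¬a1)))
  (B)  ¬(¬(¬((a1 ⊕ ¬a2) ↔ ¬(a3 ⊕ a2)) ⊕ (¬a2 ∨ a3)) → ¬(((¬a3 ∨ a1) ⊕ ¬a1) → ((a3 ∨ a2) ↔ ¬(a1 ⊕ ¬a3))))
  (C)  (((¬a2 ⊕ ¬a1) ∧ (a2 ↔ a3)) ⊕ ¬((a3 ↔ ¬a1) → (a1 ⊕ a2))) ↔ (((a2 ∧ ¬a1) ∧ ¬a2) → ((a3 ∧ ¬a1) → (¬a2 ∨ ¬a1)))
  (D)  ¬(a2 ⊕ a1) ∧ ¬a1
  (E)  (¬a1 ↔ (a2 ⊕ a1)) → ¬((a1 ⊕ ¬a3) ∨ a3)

(A) disagrees with H on (0,0,0) (formula → 1, table → 0); rule it out.
(B) disagrees with H on (0,1,0) (formula → 1, table → 0); rule it out.
(D) disagrees with H on (0,0,0) (formula → 1, table → 0); rule it out.
(E) disagrees with H on (0,0,0) (formula → 1, table → 0); rule it out.
Only (C) survives; checking it on all 8 rows confirms it matches H.

C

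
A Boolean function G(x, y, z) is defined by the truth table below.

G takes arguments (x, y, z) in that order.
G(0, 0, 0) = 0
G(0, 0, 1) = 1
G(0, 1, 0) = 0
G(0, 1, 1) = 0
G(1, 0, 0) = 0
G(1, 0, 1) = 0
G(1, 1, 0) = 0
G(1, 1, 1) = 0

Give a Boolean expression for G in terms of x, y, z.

G is 1 on exactly one input, (0,0,1), whose minterm is ¬x·¬y·z. So G is just that conjunction.

G(x, y, z) = (not x and not y) and z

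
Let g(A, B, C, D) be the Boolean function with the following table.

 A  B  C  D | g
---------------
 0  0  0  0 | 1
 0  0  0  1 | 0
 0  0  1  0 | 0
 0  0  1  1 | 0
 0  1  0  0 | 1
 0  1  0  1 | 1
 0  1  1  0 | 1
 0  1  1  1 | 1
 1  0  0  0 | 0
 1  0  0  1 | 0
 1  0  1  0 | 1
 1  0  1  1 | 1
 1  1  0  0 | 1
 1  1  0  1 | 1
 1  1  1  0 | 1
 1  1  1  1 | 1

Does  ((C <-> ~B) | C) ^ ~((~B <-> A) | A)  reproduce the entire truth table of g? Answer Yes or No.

No

Test each input against both g and the formula:
  A=0, B=0, C=0, D=0: formula gives 1, g = 1 ✓
  A=0, B=0, C=0, D=1: formula gives 1, but g = 0 ✗
Since they disagree at (0,0,0,1), the expression is not a correct formula for g.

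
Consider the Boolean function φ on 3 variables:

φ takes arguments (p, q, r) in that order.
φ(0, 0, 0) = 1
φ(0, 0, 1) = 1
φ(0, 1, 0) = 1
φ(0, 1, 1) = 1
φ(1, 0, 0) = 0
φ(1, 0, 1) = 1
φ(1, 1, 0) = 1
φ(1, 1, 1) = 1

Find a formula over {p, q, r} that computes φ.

φ(p, q, r) = not ((p and not q) and not r)

φ is 0 on exactly one input, (1,0,0), whose minterm is p·¬q·¬r. So φ is the negation of that single conjunction.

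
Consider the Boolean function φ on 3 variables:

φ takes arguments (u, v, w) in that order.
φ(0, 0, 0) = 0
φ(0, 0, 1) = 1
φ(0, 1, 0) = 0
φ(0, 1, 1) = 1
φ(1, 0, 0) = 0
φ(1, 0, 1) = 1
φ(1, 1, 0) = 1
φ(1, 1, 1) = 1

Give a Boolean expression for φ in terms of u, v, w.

There are just 3 zero rows: (0,0,0), (0,1,0), (1,0,0). Their minterms are ¬u·¬v·¬w, ¬u·v·¬w, u·¬v·¬w; the OR of those covers precisely the 0-outputs, and negating it yields φ.

φ(u, v, w) = not ((((not u and not v) and not w) or ((not u and v) and not w)) or ((u and not v) and not w))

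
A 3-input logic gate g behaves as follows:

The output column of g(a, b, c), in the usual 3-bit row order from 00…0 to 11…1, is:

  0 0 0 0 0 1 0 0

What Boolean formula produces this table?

g(a, b, c) = (a and not b) and c

Only row (1,0,1) gives 1. That row's minterm a·¬b·c is g directly.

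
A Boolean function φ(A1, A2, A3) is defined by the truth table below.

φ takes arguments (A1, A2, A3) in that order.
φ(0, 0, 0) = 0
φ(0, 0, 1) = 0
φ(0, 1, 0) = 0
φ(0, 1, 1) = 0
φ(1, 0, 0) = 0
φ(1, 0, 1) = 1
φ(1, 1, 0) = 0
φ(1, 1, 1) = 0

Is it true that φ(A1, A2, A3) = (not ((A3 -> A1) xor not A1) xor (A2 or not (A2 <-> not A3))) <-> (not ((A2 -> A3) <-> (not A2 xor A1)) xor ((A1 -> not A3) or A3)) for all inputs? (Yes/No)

Evaluate (not ((A3 -> A1) xor not A1) xor (A2 or not (A2 <-> not A3))) <-> (not ((A2 -> A3) <-> (not A2 xor A1)) xor ((A1 -> not A3) or A3)) on each row and compare to φ:
  A1=0, A2=0, A3=0: formula gives 0, φ = 0 ✓
  A1=0, A2=0, A3=1: formula gives 0, φ = 0 ✓
  A1=0, A2=1, A3=0: formula gives 0, φ = 0 ✓
  A1=0, A2=1, A3=1: formula gives 0, φ = 0 ✓
  A1=1, A2=0, A3=0: formula gives 0, φ = 0 ✓
  …
  A1=1, A2=1, A3=1: formula gives 1, but φ = 0 ✗
A single disagreement suffices: at (1,1,1) they differ, so the formula does not compute φ.

No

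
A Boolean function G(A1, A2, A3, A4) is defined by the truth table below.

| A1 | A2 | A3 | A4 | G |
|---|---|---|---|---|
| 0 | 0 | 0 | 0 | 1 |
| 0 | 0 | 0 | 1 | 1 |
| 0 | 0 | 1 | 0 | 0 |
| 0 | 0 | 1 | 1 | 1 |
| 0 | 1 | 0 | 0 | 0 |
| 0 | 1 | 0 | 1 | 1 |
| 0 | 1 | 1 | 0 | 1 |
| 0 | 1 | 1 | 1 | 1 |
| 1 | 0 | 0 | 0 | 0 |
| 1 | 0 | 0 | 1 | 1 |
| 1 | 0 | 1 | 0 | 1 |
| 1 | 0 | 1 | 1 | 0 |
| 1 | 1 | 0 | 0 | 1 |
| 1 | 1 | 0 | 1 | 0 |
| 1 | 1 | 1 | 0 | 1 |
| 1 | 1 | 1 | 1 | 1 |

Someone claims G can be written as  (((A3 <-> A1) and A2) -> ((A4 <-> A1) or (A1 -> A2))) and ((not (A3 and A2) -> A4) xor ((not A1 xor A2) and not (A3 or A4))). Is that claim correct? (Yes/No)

No

Evaluate (((A3 <-> A1) and A2) -> ((A4 <-> A1) or (A1 -> A2))) and ((not (A3 and A2) -> A4) xor ((not A1 xor A2) and not (A3 or A4))) on each row and compare to G:
  A1=0, A2=0, A3=0, A4=0: formula gives 1, G = 1 ✓
  A1=0, A2=0, A3=0, A4=1: formula gives 1, G = 1 ✓
  A1=0, A2=0, A3=1, A4=0: formula gives 0, G = 0 ✓
  A1=0, A2=0, A3=1, A4=1: formula gives 1, G = 1 ✓
  …
  A1=1, A2=0, A3=1, A4=0: formula gives 0, but G = 1 ✗
A single disagreement suffices: at (1,0,1,0) they differ, so the formula does not compute G.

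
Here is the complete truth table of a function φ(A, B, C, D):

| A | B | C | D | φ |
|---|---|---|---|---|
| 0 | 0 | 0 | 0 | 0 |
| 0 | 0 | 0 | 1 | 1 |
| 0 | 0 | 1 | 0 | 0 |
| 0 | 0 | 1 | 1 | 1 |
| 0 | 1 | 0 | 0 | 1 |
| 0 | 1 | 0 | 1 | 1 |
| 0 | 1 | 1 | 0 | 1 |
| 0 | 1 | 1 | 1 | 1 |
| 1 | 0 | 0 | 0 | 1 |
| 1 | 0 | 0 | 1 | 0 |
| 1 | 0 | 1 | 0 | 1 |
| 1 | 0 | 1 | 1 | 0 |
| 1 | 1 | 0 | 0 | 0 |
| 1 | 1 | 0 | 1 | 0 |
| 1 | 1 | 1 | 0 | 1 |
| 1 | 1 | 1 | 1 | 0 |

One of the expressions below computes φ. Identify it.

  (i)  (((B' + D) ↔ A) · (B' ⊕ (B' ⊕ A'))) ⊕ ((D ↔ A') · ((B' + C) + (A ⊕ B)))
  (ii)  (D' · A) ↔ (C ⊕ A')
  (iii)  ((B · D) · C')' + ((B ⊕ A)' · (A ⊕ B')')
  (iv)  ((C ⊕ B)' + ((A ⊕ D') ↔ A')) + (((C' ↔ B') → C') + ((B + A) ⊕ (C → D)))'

(ii) fails at (0,0,0,1): the formula yields 0, φ is 1.
(iii) fails at (0,0,0,0): the formula yields 1, φ is 0.
(iv) fails at (0,0,0,0): the formula yields 1, φ is 0.
That leaves (i). Evaluating it on every row reproduces the table of φ exactly.

i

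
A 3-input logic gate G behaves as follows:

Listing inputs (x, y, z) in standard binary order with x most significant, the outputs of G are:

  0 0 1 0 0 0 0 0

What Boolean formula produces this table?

G(x, y, z) = (¬x ∧ y) ∧ ¬z

G is 1 on exactly one input, (0,1,0), whose minterm is ¬x·y·¬z. So G is just that conjunction.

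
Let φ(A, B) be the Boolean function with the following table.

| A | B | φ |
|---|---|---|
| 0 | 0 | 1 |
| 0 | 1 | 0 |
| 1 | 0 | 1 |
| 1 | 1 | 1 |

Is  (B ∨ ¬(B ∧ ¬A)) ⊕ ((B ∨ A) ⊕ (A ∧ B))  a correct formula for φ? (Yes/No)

Check the formula against φ row by row:
  A=0, B=0: formula gives 1, φ = 1 ✓
  A=0, B=1: formula gives 0, φ = 0 ✓
  A=1, B=0: formula gives 0, but φ = 1 ✗
Since they disagree at (1,0), the expression is not a correct formula for φ.

No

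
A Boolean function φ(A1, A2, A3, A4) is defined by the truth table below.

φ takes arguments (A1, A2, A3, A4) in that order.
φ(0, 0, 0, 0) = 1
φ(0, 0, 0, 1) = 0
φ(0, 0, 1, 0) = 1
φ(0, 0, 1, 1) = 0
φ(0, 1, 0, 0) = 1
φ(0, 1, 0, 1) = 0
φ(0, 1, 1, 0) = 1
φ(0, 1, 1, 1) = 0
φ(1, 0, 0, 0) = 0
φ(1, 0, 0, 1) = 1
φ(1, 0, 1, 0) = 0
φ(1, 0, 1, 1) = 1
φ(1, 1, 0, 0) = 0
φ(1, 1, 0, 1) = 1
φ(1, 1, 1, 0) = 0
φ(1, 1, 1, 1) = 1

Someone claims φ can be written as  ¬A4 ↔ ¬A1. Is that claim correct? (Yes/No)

Test each input against both φ and the formula:
  A1=0, A2=0, A3=0, A4=0: formula gives 1, φ = 1 ✓
  A1=0, A2=0, A3=0, A4=1: formula gives 0, φ = 0 ✓
  A1=0, A2=0, A3=1, A4=0: formula gives 1, φ = 1 ✓
  A1=0, A2=0, A3=1, A4=1: formula gives 0, φ = 0 ✓
  …and likewise for the remaining 12 rows.
No disagreement on any input; they are logically equivalent.

Yes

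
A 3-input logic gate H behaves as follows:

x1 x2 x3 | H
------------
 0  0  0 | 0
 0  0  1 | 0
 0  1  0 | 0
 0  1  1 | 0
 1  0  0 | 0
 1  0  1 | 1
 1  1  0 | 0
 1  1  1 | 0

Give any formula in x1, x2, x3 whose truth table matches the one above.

H(x1, x2, x3) = (x1 & ~x2) & x3

Only row (1,0,1) gives 1. That row's minterm x1·¬x2·x3 is H directly.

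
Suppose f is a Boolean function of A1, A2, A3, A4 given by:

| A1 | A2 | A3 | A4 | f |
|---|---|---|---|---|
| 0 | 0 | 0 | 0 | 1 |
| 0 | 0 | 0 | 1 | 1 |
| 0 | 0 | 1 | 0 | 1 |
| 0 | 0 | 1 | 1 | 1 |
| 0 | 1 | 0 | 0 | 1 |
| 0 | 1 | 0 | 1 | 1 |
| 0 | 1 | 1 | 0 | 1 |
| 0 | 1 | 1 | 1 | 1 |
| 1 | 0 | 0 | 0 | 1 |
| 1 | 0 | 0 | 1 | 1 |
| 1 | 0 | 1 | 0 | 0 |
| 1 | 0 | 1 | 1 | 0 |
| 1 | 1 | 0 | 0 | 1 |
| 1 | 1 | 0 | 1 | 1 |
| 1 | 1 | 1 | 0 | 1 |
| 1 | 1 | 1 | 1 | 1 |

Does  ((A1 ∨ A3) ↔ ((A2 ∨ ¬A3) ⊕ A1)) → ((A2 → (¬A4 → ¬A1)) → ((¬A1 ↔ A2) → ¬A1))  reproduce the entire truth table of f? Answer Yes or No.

Evaluate ((A1 ∨ A3) ↔ ((A2 ∨ ¬A3) ⊕ A1)) → ((A2 → (¬A4 → ¬A1)) → ((¬A1 ↔ A2) → ¬A1)) on each row and compare to f:
  A1=0, A2=0, A3=0, A4=0: formula gives 1, f = 1 ✓
  A1=0, A2=0, A3=0, A4=1: formula gives 1, f = 1 ✓
  A1=0, A2=0, A3=1, A4=0: formula gives 1, f = 1 ✓
  A1=0, A2=0, A3=1, A4=1: formula gives 1, f = 1 ✓
  … (the remaining 12 rows also agree.)
Every row agrees, so the formula is equivalent.

Yes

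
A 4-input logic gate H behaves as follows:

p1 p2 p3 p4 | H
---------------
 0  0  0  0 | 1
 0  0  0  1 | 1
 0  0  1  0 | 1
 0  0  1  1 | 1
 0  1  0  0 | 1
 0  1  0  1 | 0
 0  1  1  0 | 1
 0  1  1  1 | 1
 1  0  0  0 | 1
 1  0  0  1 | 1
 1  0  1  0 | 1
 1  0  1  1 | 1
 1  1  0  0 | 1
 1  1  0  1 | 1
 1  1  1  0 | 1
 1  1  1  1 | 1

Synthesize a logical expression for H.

Only row (0,1,0,1) gives 0. So H is 1 everywhere except there — the complement of the minterm ¬p1·p2·¬p3·p4.

H(p1, p2, p3, p4) = ¬(((¬p1 ∧ p2) ∧ ¬p3) ∧ p4)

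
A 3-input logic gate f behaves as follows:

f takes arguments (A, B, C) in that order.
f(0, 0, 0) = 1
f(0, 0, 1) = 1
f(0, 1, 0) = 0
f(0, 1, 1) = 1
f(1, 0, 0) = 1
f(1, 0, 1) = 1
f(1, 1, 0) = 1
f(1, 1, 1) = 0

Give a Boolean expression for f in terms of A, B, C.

f(A, B, C) = NOT (((NOT A AND B) AND NOT C) OR ((A AND B) AND C))

f is 0 on only 2 rows — (0,1,0), (1,1,1). Writing each as a minterm (¬A·B·¬C, A·B·C) and OR-ing them characterizes exactly where f=0, so f is the negation of that disjunction.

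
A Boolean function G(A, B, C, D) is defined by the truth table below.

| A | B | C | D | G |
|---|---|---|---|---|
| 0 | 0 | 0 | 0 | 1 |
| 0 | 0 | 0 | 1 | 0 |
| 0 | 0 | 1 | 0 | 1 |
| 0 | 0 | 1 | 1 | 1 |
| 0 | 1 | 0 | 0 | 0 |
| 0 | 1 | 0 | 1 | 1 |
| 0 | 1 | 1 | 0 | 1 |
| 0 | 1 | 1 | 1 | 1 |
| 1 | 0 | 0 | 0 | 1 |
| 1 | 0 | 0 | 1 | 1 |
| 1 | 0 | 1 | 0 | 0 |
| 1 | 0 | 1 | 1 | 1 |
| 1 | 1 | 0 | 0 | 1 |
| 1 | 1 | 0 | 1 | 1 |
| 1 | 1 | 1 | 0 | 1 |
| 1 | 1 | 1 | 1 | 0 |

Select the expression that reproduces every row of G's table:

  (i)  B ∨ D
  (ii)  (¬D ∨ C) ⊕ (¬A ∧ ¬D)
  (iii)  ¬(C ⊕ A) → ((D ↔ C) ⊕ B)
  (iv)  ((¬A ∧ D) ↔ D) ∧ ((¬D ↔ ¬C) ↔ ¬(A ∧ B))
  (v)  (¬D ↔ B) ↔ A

(i) disagrees with G on (0,0,0,0) (formula → 0, table → 1); rule it out.
(ii) disagrees with G on (0,0,0,0) (formula → 0, table → 1); rule it out.
(iv) disagrees with G on (0,0,1,0) (formula → 0, table → 1); rule it out.
(v) disagrees with G on (0,0,1,1) (formula → 0, table → 1); rule it out.
Only (iii) survives; checking it on all 16 rows confirms it matches G.

iii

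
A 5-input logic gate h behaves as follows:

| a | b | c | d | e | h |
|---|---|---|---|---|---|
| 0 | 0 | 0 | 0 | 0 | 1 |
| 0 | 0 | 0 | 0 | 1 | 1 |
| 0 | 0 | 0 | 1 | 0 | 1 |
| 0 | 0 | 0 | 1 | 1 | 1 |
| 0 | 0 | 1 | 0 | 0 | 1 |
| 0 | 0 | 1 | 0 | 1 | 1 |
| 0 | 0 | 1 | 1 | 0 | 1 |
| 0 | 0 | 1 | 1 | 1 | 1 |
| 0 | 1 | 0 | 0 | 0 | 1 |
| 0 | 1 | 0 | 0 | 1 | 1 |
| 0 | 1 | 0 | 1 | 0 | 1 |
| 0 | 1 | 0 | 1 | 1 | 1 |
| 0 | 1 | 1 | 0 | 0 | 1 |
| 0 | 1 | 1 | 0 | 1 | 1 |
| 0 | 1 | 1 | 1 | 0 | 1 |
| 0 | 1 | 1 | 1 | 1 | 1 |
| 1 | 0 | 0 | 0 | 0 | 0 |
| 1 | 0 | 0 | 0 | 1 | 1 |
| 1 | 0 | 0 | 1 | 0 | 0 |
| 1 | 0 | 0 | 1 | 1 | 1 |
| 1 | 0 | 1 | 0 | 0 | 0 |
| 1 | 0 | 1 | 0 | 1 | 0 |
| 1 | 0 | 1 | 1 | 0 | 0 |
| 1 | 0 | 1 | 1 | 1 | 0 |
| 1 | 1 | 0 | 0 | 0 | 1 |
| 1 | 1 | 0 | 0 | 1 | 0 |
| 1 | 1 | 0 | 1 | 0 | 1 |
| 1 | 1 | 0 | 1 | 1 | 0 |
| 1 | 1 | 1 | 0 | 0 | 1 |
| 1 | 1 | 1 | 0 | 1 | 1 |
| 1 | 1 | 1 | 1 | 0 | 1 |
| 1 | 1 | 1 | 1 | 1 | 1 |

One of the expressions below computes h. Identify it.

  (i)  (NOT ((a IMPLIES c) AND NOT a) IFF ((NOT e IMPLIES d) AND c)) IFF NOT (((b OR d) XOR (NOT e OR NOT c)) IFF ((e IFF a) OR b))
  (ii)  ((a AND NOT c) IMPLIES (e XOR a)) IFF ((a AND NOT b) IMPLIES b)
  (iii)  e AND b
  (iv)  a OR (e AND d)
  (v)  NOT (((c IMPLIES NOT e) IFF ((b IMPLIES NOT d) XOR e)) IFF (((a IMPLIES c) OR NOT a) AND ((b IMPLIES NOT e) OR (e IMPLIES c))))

(i) fails at (0,0,0,0,0): the formula yields 0, h is 1.
(iii) fails at (0,0,0,0,0): the formula yields 0, h is 1.
(iv) fails at (0,0,0,0,0): the formula yields 0, h is 1.
(v) fails at (0,0,0,0,0): the formula yields 0, h is 1.
Only (ii) survives; checking it on all 32 rows confirms it matches h.

ii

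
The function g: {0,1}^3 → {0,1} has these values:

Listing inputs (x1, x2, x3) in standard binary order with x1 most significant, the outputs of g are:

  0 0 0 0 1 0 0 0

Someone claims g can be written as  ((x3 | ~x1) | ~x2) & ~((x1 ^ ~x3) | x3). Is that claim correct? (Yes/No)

Evaluate ((x3 | ~x1) | ~x2) & ~((x1 ^ ~x3) | x3) on each row and compare to g:
  x1=0, x2=0, x3=0: formula gives 0, g = 0 ✓
  x1=0, x2=0, x3=1: formula gives 0, g = 0 ✓
  x1=0, x2=1, x3=0: formula gives 0, g = 0 ✓
  x1=0, x2=1, x3=1: formula gives 0, g = 0 ✓
  x1=1, x2=0, x3=0: formula gives 1, g = 1 ✓
  …and likewise for the remaining 3 rows.
Every row agrees, so the formula is equivalent.

Yes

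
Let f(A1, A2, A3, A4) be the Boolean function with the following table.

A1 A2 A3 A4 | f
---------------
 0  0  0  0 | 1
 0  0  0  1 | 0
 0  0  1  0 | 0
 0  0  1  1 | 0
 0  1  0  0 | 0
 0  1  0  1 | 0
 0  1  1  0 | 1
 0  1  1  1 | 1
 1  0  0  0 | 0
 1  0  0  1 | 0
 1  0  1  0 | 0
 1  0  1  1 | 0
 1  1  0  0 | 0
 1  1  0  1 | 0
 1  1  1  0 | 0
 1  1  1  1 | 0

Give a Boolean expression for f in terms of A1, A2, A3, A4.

Collect the rows where f=1 — (0,0,0,0), (0,1,1,0), (0,1,1,1) — and write one minterm per row: ¬A1·¬A2·¬A3·¬A4, ¬A1·A2·A3·¬A4, ¬A1·A2·A3·A4. Their union (logical OR) reproduces the table exactly.

f(A1, A2, A3, A4) = ((((~A1 & ~A2) & ~A3) & ~A4) | (((~A1 & A2) & A3) & ~A4)) | (((~A1 & A2) & A3) & A4)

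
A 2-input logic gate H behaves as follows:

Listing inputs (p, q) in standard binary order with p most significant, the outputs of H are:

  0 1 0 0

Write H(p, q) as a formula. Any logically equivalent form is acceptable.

1 only at (0,1): NOT p AND q.

H(p, q) = p' · q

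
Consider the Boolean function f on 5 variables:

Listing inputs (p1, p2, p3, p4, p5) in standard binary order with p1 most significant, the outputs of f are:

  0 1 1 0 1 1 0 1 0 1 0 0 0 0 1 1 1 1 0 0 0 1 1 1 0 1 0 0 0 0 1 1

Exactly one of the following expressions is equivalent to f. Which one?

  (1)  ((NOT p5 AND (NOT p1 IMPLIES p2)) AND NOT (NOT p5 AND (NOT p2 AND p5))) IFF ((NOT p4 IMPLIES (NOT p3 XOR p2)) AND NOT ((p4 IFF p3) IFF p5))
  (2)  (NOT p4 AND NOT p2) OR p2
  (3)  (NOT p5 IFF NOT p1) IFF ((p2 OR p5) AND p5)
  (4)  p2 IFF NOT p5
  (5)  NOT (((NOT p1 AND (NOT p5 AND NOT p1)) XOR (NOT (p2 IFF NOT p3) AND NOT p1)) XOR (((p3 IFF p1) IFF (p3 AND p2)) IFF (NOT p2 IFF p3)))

1

(2) disagrees with f on (0,0,0,0,0) (formula → 1, table → 0); rule it out.
(3) disagrees with f on (0,0,0,0,1) (formula → 0, table → 1); rule it out.
(4) disagrees with f on (0,0,0,1,0) (formula → 0, table → 1); rule it out.
(5) disagrees with f on (0,0,0,1,0) (formula → 0, table → 1); rule it out.
(1) is the remaining candidate, and it agrees with f on all 32 inputs.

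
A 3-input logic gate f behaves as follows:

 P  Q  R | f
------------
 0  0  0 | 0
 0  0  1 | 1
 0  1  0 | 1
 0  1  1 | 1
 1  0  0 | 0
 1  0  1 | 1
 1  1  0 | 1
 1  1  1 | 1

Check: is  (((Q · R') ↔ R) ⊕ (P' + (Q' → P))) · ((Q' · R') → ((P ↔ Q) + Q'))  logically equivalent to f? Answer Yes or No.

Evaluate (((Q · R') ↔ R) ⊕ (P' + (Q' → P))) · ((Q' · R') → ((P ↔ Q) + Q')) on each row and compare to f:
  P=0, Q=0, R=0: formula gives 0, f = 0 ✓
  P=0, Q=0, R=1: formula gives 1, f = 1 ✓
  P=0, Q=1, R=0: formula gives 1, f = 1 ✓
  P=0, Q=1, R=1: formula gives 1, f = 1 ✓
  P=1, Q=0, R=0: formula gives 0, f = 0 ✓
  …and likewise for the remaining 3 rows.
All 8 rows match — the expression computes f exactly.

Yes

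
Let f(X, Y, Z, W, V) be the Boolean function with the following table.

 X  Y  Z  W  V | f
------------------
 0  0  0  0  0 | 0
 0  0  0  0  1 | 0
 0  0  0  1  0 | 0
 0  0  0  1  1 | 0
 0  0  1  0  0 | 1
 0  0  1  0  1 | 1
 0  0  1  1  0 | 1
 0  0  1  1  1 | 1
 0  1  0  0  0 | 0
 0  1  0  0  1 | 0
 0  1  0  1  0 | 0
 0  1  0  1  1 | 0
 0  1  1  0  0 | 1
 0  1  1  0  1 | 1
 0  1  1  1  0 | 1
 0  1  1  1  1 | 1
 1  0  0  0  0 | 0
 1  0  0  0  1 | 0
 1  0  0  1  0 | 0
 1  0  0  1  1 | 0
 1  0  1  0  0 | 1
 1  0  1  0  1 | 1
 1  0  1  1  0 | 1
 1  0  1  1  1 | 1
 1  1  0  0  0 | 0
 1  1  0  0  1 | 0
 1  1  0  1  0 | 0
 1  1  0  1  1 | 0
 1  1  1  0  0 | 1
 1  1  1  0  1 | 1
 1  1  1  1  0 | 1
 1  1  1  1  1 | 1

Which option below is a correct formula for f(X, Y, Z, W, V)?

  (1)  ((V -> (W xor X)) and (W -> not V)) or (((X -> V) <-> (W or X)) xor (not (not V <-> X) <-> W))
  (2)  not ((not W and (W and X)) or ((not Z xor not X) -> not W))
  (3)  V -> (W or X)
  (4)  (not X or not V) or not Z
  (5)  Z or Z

(1): at (0,0,0,0,0) it gives 1, but f = 0 — eliminated.
(2): at (0,0,1,0,0) it gives 0, but f = 1 — eliminated.
(3): at (0,0,0,0,0) it gives 1, but f = 0 — eliminated.
(4): at (0,0,0,0,0) it gives 1, but f = 0 — eliminated.
That leaves (5). Evaluating it on every row reproduces the table of f exactly.

5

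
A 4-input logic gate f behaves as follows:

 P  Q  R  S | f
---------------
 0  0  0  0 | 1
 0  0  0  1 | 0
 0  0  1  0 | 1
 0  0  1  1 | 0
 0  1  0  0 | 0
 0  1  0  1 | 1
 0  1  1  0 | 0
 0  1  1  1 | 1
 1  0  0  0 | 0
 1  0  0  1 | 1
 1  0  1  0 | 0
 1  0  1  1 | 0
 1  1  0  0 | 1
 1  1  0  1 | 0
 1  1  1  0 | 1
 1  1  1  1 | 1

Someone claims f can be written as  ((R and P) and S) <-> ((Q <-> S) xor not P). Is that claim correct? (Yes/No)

Yes

Test each input against both f and the formula:
  P=0, Q=0, R=0, S=0: formula gives 1, f = 1 ✓
  P=0, Q=0, R=0, S=1: formula gives 0, f = 0 ✓
  P=0, Q=0, R=1, S=0: formula gives 1, f = 1 ✓
  P=0, Q=0, R=1, S=1: formula gives 0, f = 0 ✓
  …and likewise for the remaining 12 rows.
No disagreement on any input; they are logically equivalent.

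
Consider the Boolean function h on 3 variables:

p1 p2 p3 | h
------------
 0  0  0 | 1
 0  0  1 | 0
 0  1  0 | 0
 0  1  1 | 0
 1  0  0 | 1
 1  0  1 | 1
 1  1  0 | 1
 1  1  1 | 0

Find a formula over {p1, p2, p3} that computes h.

h=1 on 4 inputs: (0,0,0), (1,0,0), (1,0,1), (1,1,0). Reading each as a conjunction of literals (¬p1·¬p2·¬p3, p1·¬p2·¬p3, p1·¬p2·p3, p1·p2·¬p3) and taking the OR gives the canonical DNF.

h(p1, p2, p3) = ((((p1' · p2') · p3') + ((p1 · p2') · p3')) + ((p1 · p2') · p3)) + ((p1 · p2) · p3')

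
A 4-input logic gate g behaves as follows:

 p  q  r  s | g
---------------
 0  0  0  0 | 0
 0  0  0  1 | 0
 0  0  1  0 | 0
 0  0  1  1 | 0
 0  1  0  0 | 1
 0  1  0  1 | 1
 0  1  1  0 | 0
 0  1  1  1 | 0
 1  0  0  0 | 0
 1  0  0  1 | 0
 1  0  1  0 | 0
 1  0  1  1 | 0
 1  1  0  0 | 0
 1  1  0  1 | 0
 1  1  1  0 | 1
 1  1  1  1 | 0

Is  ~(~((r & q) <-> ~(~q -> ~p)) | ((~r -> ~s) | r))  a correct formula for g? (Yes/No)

No

Evaluate ~(~((r & q) <-> ~(~q -> ~p)) | ((~r -> ~s) | r)) on each row and compare to g:
  p=0, q=0, r=0, s=0: formula gives 0, g = 0 ✓
  p=0, q=0, r=0, s=1: formula gives 1, but g = 0 ✗
Since they disagree at (0,0,0,1), the expression is not a correct formula for g.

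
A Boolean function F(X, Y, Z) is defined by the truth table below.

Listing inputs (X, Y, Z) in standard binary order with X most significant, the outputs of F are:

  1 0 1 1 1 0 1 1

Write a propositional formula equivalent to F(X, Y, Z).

There are just 2 zero rows: (0,0,1), (1,0,1). Their minterms are ¬X·¬Y·Z, X·¬Y·Z; the OR of those covers precisely the 0-outputs, and negating it yields F.

F(X, Y, Z) = ~(((~X & ~Y) & Z) | ((X & ~Y) & Z))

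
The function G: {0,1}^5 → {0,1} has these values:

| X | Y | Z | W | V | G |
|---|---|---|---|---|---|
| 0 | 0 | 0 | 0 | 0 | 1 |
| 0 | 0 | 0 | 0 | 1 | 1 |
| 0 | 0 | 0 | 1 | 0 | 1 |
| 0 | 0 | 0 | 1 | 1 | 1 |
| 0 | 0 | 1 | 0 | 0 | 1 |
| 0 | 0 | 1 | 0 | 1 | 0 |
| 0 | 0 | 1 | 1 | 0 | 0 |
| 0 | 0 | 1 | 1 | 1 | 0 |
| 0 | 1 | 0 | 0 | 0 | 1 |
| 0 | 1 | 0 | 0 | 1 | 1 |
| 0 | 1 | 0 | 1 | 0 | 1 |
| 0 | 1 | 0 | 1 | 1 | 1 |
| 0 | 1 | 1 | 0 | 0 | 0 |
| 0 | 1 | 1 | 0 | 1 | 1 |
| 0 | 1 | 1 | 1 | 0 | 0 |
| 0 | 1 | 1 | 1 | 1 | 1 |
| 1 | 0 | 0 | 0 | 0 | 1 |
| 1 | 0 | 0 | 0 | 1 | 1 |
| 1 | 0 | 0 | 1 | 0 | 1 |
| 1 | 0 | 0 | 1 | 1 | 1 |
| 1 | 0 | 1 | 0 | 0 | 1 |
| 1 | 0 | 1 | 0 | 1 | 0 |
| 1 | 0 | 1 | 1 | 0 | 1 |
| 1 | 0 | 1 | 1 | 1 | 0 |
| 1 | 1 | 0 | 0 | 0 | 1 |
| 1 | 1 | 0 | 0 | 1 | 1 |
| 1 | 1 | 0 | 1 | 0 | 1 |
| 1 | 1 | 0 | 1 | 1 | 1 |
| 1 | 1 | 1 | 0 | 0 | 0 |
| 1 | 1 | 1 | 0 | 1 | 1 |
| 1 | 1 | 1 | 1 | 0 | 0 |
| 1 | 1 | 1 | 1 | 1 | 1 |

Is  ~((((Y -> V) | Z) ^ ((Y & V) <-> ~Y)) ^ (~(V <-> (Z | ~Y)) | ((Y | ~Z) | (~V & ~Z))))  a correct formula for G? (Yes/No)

Test each input against both G and the formula:
  X=0, Y=0, Z=0, W=0, V=0: formula gives 1, G = 1 ✓
  X=0, Y=0, Z=0, W=0, V=1: formula gives 1, G = 1 ✓
  X=0, Y=0, Z=0, W=1, V=0: formula gives 1, G = 1 ✓
  X=0, Y=0, Z=0, W=1, V=1: formula gives 1, G = 1 ✓
  …
  X=0, Y=0, Z=1, W=1, V=0: formula gives 1, but G = 0 ✗
Row (0,0,1,1,0) is a counterexample, so the formula is not equivalent to G.

No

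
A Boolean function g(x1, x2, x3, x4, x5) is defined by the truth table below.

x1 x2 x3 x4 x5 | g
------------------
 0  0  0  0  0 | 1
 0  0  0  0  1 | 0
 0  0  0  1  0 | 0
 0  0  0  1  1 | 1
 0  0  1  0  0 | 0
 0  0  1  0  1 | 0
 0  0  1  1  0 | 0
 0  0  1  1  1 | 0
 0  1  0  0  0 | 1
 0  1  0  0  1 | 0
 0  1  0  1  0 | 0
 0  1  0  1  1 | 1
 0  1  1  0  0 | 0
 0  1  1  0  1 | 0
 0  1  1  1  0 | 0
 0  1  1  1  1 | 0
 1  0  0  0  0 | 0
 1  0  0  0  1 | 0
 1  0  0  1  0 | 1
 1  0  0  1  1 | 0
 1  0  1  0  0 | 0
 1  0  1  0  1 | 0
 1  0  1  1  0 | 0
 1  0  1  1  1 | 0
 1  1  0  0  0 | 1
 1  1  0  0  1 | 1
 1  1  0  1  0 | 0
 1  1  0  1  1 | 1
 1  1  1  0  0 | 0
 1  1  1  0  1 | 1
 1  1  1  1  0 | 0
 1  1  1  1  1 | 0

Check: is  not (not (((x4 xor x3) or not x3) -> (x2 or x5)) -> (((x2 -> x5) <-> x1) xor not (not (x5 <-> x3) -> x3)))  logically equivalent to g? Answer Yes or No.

Check the formula against g row by row:
  x1=0, x2=0, x3=0, x4=0, x5=0: formula gives 1, g = 1 ✓
  x1=0, x2=0, x3=0, x4=0, x5=1: formula gives 0, g = 0 ✓
  x1=0, x2=0, x3=0, x4=1, x5=0: formula gives 1, but g = 0 ✗
Row (0,0,0,1,0) is a counterexample, so the formula is not equivalent to g.

No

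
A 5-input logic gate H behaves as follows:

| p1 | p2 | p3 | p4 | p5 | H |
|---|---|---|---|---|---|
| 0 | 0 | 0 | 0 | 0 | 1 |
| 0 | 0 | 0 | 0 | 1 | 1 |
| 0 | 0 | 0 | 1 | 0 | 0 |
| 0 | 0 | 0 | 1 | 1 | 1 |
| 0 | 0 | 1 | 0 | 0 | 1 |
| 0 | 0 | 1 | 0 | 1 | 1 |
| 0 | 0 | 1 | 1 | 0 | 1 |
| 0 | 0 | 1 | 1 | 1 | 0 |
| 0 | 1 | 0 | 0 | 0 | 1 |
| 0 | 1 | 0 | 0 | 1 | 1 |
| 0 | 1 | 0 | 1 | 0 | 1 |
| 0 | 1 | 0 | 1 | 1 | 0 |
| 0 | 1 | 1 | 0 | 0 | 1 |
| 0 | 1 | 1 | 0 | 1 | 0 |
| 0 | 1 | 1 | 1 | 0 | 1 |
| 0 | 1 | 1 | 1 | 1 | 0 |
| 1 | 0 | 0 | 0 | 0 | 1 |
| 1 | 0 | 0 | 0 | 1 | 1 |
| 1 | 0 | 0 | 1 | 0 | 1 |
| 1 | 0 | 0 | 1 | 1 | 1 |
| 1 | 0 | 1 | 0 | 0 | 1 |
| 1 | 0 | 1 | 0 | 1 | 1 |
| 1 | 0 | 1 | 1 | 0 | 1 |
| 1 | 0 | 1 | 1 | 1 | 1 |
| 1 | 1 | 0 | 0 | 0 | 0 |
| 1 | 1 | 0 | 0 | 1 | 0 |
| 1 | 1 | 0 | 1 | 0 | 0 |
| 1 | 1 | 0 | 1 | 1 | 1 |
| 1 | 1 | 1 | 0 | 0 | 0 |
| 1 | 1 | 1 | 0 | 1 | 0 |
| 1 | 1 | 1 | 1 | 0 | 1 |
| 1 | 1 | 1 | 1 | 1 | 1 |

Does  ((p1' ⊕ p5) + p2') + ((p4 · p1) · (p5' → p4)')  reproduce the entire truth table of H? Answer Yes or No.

No

Test each input against both H and the formula:
  p1=0, p2=0, p3=0, p4=0, p5=0: formula gives 1, H = 1 ✓
  p1=0, p2=0, p3=0, p4=0, p5=1: formula gives 1, H = 1 ✓
  p1=0, p2=0, p3=0, p4=1, p5=0: formula gives 1, but H = 0 ✗
Row (0,0,0,1,0) is a counterexample, so the formula is not equivalent to H.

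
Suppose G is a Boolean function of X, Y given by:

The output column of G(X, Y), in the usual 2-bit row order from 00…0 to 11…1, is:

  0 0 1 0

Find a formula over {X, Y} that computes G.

1 only at (1,0): X AND NOT Y.

G(X, Y) = X & ~Y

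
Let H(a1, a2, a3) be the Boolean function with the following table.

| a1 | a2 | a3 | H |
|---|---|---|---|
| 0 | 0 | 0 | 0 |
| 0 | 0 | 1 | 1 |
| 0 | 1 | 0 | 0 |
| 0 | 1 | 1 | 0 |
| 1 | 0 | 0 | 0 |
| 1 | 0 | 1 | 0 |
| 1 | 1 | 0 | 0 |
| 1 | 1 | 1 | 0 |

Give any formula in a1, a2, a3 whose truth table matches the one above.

H(a1, a2, a3) = (not a1 and not a2) and a3

H is 1 on exactly one input, (0,0,1), whose minterm is ¬a1·¬a2·a3. So H is just that conjunction.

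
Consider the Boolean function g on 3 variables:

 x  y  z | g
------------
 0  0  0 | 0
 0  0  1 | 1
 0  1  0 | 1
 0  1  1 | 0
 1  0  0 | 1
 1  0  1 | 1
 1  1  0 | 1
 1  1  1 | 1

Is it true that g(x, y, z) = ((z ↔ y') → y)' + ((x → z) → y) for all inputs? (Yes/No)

No

Check the formula against g row by row:
  x=0, y=0, z=0: formula gives 0, g = 0 ✓
  x=0, y=0, z=1: formula gives 1, g = 1 ✓
  x=0, y=1, z=0: formula gives 1, g = 1 ✓
  x=0, y=1, z=1: formula gives 1, but g = 0 ✗
Since they disagree at (0,1,1), the expression is not a correct formula for g.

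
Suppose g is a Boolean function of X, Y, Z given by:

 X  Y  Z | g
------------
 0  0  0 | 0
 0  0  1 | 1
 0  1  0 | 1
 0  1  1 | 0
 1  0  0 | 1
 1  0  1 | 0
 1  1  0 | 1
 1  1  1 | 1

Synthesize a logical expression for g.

The 0-rows are (0,0,0), (0,1,1), (1,0,1). Take each as a conjunction (¬X·¬Y·¬Z, ¬X·Y·Z, X·¬Y·Z), form their disjunction, and complement — that gives a formula that is 1 everywhere g is.

g(X, Y, Z) = NOT ((((NOT X AND NOT Y) AND NOT Z) OR ((NOT X AND Y) AND Z)) OR ((X AND NOT Y) AND Z))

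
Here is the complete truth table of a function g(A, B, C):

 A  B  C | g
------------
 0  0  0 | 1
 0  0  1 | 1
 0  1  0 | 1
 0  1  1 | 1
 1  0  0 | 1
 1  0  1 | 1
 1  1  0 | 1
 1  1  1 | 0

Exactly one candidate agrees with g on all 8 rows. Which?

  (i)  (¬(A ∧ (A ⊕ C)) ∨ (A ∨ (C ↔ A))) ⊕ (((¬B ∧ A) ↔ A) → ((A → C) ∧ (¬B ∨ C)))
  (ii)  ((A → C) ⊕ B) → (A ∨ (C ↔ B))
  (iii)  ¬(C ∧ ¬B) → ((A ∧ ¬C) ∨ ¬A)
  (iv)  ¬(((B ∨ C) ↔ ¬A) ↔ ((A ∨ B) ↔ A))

iii

(i) fails at (0,0,0): the formula yields 0, g is 1.
(ii) fails at (0,0,1): the formula yields 0, g is 1.
(iv) fails at (0,0,1): the formula yields 0, g is 1.
(iii) is the remaining candidate, and it agrees with g on all 8 inputs.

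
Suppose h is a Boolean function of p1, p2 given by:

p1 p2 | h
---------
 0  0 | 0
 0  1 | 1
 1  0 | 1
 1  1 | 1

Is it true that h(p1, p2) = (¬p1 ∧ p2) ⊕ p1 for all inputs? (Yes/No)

Check the formula against h row by row:
  p1=0, p2=0: formula gives 0, h = 0 ✓
  p1=0, p2=1: formula gives 1, h = 1 ✓
  p1=1, p2=0: formula gives 1, h = 1 ✓
  p1=1, p2=1: formula gives 1, h = 1 ✓
No disagreement on any input; they are logically equivalent.

Yes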